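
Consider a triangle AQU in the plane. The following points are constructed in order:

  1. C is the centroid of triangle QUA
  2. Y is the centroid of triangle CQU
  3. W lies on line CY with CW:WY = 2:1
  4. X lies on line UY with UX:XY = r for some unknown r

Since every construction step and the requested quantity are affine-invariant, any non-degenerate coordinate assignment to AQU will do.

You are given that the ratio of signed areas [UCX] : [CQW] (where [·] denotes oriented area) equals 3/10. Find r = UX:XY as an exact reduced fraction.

r = 1/4

Assign A = (0, 0), Q = (1, 0), U = (0, 1) — the answer is frame-independent, so this choice is without loss of generality.
1. C is the centroid of triangle QUA ⇒ C = (1/3, 1/3)
2. Y is the centroid of triangle CQU ⇒ Y = (4/9, 4/9)
3. W lies on line CY with CW:WY = 2:1 ⇒ W = (11/27, 11/27)
4. With UX:XY = r, write λ = r/(r+1) so X = U + λ·(Y−U); X is affine-linear in λ
Every point depending on X is an affine combination of X and λ-independent points, so each such coordinate is linear in λ; the λ² term in each signed area is a multiple of (Y−U)×(Y−U) = 0, so 2·[UCX] and 2·[CQW] are each linear in λ. Evaluating at λ=0 and λ=1:
  2·[UCX] = 1/9·λ,   2·[CQW] = 2/27
So [UCX]:[CQW] = (1/9·λ) / (2/27). Setting this equal to 3/10:
  1/9·λ = 3/10·(2/27)  ⇒  λ = 1/5
Then r = λ/(1−λ) = (1/5)/(4/5) = 1/4. Check: with r = 1/4, X = (4/45, 8/9) and [UCX]:[CQW] = 3/10 as required.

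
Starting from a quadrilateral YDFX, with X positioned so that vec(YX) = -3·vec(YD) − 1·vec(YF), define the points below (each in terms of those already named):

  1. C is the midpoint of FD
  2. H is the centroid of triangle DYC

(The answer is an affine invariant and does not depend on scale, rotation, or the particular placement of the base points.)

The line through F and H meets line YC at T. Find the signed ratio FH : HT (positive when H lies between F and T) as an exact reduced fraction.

FH:HT = -4

Choose coordinates Y = (0, 0), D = (1, 0), F = (0, 1), X = (-3, -1).
1. C is the midpoint of FD ⇒ C = (1/2, 1/2)
2. H is the centroid of triangle DYC ⇒ H = (1/2, 1/6)
line FH meets YC at T = (3/8, 3/8)
H = F + t·(T−F) with t = 4/3, so FH:HT = 4/3:-1/3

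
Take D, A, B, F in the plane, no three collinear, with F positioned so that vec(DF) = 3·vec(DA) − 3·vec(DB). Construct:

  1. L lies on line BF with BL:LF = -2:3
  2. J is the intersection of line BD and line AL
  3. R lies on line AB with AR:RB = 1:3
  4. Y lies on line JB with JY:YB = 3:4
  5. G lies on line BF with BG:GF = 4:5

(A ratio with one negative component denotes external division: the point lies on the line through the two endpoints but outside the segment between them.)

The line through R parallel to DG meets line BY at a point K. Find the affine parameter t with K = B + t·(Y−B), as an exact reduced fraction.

Set D = (0, 0), A = (1, 0), B = (0, 1), F = (3, -3); any affine frame gives the same invariant.
1. L lies on line BF with BL:LF = -2:3 ⇒ L = (-6, 9)
2. J is the intersection of line BD and line AL ⇒ J = (0, 9/7)
3. R lies on line AB with AR:RB = 1:3 ⇒ R = (3/4, 1/4)
4. Y lies on line JB with JY:YB = 3:4 ⇒ Y = (0, 57/49)
5. G lies on line BF with BG:GF = 4:5 ⇒ G = (4/3, -7/9)
through R parallel to DG: direction (4/3, -7/9); meets BY at K = (0, 11/16)
K = B + t·(Y−B) with t = -245/128

t = -245/128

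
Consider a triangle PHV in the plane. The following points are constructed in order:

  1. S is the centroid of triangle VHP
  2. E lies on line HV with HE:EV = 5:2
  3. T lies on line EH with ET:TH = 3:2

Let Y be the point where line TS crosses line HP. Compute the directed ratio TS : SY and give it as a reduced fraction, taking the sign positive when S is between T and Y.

Work in coordinates with P = (0, 0), H = (1, 0), V = (0, 1).
1. S is the centroid of triangle VHP ⇒ S = (1/3, 1/3)
2. E lies on line HV with HE:EV = 5:2 ⇒ E = (2/7, 5/7)
3. T lies on line EH with ET:TH = 3:2 ⇒ T = (5/7, 2/7)
line TS meets HP at Y = (3, 0)
S = T + t·(Y−T) with t = -1/6, so TS:SY = -1/6:7/6

TS:SY = -1/7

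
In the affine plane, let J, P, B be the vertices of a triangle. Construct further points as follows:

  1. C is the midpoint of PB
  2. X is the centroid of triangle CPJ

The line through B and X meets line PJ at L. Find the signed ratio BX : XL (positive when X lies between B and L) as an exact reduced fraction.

Assign J = (0, 0), P = (1, 0), B = (0, 1) — the answer is frame-independent, so this choice is without loss of generality.
1. C is the midpoint of PB ⇒ C = (1/2, 1/2)
2. X is the centroid of triangle CPJ ⇒ X = (1/2, 1/6)
line BX meets PJ at L = (3/5, 0)
X = B + t·(L−B) with t = 5/6, so BX:XL = 5/6:1/6

BX:XL = 5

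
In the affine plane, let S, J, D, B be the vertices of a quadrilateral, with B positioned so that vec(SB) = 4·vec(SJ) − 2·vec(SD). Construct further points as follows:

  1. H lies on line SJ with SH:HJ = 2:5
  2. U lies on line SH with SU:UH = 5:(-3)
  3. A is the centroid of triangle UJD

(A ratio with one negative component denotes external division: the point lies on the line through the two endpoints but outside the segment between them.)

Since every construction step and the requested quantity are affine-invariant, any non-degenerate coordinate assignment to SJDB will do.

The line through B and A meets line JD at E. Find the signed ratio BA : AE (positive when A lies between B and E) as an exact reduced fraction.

Set S = (0, 0), J = (1, 0), D = (0, 1), B = (4, -2); any affine frame gives the same invariant.
1. H lies on line SJ with SH:HJ = 2:5 ⇒ H = (2/7, 0)
2. U lies on line SH with SU:UH = 5:(-3) ⇒ U = (5/7, 0)
3. A is the centroid of triangle UJD ⇒ A = (4/7, 1/3)
line BA meets JD at E = (20/23, 3/23)
A = B + t·(E−B) with t = 23/21, so BA:AE = 23/21:-2/21

BA:AE = -23/2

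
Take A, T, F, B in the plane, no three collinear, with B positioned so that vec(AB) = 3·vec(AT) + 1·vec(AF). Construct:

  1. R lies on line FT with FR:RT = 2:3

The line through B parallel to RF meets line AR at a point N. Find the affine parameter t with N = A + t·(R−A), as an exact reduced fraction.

Assign A = (0, 0), T = (1, 0), F = (0, 1), B = (3, 1) — the answer is frame-independent, so this choice is without loss of generality.
1. R lies on line FT with FR:RT = 2:3 ⇒ R = (2/5, 3/5)
through B parallel to RF: direction (-2/5, 2/5); meets AR at N = (8/5, 12/5)
N = A + t·(R−A) with t = 4

t = 4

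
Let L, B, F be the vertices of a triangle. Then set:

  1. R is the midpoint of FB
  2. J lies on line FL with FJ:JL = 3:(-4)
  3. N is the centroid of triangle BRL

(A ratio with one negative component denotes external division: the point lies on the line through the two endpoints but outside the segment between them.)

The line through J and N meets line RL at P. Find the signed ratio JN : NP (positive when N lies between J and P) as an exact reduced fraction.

Work in coordinates with L = (0, 0), B = (1, 0), F = (0, 1).
1. R is the midpoint of FB ⇒ R = (1/2, 1/2)
2. J lies on line FL with FJ:JL = 3:(-4) ⇒ J = (0, 4)
3. N is the centroid of triangle BRL ⇒ N = (1/2, 1/6)
line JN meets RL at P = (6/13, 6/13)
N = J + t·(P−J) with t = 13/12, so JN:NP = 13/12:-1/12

JN:NP = -13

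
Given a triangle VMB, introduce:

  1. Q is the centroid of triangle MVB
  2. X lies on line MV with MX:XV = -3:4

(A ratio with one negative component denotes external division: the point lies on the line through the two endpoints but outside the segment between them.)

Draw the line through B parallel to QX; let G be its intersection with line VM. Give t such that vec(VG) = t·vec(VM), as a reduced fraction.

Work in coordinates with V = (0, 0), M = (1, 0), B = (0, 1).
1. Q is the centroid of triangle MVB ⇒ Q = (1/3, 1/3)
2. X lies on line MV with MX:XV = -3:4 ⇒ X = (4, 0)
through B parallel to QX: direction (11/3, -1/3); meets VM at G = (11, 0)
G = V + t·(M−V) with t = 11

t = 11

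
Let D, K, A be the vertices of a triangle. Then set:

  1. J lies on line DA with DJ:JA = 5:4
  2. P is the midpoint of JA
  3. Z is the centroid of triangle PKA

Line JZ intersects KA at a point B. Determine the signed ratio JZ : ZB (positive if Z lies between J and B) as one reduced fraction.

JZ:ZB = 5

Assign D = (0, 0), K = (1, 0), A = (0, 1) — the answer is frame-independent, so this choice is without loss of generality.
1. J lies on line DA with DJ:JA = 5:4 ⇒ J = (0, 5/9)
2. P is the midpoint of JA ⇒ P = (0, 7/9)
3. Z is the centroid of triangle PKA ⇒ Z = (1/3, 16/27)
line JZ meets KA at B = (2/5, 3/5)
Z = J + t·(B−J) with t = 5/6, so JZ:ZB = 5/6:1/6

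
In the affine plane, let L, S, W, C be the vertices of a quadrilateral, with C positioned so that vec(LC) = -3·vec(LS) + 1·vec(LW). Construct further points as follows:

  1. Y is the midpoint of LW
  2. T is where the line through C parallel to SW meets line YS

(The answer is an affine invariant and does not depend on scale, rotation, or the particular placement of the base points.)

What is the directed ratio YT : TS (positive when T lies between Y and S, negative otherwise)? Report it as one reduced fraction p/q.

Set L = (0, 0), S = (1, 0), W = (0, 1), C = (-3, 1); any affine frame gives the same invariant.
1. Y is the midpoint of LW ⇒ Y = (0, 1/2)
2. T is where the line through C parallel to SW meets line YS ⇒ T = (-5, 3)
T = Y + t·(S−Y) with t = -5, so YT:TS = t:(1−t) = -5:6

YT:TS = -5/6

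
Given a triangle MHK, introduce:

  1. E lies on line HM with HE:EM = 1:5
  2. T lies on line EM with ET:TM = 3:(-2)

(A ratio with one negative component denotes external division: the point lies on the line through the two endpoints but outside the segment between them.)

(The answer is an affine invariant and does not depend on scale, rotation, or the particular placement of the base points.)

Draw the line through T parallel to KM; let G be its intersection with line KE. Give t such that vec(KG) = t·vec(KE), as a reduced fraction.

t = -2

Work in coordinates with M = (0, 0), H = (1, 0), K = (0, 1).
1. E lies on line HM with HE:EM = 1:5 ⇒ E = (5/6, 0)
2. T lies on line EM with ET:TM = 3:(-2) ⇒ T = (-5/3, 0)
through T parallel to KM: direction (0, -1); meets KE at G = (-5/3, 3)
G = K + t·(E−K) with t = -2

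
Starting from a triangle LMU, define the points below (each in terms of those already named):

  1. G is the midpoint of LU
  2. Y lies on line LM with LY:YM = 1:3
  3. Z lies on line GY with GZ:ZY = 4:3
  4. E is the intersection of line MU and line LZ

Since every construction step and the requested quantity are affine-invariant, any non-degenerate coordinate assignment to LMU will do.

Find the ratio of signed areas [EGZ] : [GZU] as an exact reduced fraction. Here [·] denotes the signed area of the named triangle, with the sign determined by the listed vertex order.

Set L = (0, 0), M = (1, 0), U = (0, 1); any affine frame gives the same invariant.
1. G is the midpoint of LU ⇒ G = (0, 1/2)
2. Y lies on line LM with LY:YM = 1:3 ⇒ Y = (1/4, 0)
3. Z lies on line GY with GZ:ZY = 4:3 ⇒ Z = (1/7, 3/14)
4. E is the intersection of line MU and line LZ ⇒ E = (2/5, 3/5)
2·[EGZ] = 9/70, 2·[GZU] = 1/14
[EGZ]:[GZU] = 9/70:1/14 = 9/5

[EGZ]:[GZU] = 9/5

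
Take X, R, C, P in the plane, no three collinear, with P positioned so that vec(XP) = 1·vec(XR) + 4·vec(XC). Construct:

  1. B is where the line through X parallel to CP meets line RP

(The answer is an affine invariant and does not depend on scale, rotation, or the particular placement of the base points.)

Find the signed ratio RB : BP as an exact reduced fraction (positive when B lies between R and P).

Work in coordinates with X = (0, 0), R = (1, 0), C = (0, 1), P = (1, 4).
1. B is where the line through X parallel to CP meets line RP ⇒ B = (1, 3)
B = R + t·(P−R) with t = 3/4, so RB:BP = t:(1−t) = 3/4:1/4

RB:BP = 3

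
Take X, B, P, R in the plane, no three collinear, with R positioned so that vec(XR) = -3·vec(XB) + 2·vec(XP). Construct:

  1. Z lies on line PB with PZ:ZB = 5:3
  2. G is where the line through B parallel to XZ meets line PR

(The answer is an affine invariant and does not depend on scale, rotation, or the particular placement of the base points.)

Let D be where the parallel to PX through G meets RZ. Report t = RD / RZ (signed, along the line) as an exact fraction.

t = 264/203

Work in coordinates with X = (0, 0), B = (1, 0), P = (0, 1), R = (-3, 2).
1. Z lies on line PB with PZ:ZB = 5:3 ⇒ Z = (5/8, 3/8)
2. G is where the line through B parallel to XZ meets line PR ⇒ G = (12/7, 3/7)
through G parallel to PX: direction (0, -1); meets RZ at D = (12/7, -23/203)
D = R + t·(Z−R) with t = 264/203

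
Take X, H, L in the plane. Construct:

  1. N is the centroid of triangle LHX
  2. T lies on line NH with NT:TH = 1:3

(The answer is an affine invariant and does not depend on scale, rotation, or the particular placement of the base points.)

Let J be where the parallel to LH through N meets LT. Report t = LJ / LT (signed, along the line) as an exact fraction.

Work in coordinates with X = (0, 0), H = (1, 0), L = (0, 1).
1. N is the centroid of triangle LHX ⇒ N = (1/3, 1/3)
2. T lies on line NH with NT:TH = 1:3 ⇒ T = (1/2, 1/4)
through N parallel to LH: direction (1, -1); meets LT at J = (2/3, 0)
J = L + t·(T−L) with t = 4/3

t = 4/3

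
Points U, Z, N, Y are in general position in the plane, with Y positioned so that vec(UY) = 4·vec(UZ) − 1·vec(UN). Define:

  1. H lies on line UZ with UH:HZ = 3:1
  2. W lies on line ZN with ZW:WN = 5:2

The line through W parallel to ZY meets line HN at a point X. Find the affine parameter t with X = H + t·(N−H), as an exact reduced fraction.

t = 47/63

Choose coordinates U = (0, 0), Z = (1, 0), N = (0, 1), Y = (4, -1).
1. H lies on line UZ with UH:HZ = 3:1 ⇒ H = (3/4, 0)
2. W lies on line ZN with ZW:WN = 5:2 ⇒ W = (2/7, 5/7)
through W parallel to ZY: direction (3, -1); meets HN at X = (4/21, 47/63)
X = H + t·(N−H) with t = 47/63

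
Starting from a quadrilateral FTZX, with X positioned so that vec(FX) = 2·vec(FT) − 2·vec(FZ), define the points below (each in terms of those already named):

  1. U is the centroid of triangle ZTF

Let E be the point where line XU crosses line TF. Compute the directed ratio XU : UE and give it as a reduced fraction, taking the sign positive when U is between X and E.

Work in coordinates with F = (0, 0), T = (1, 0), Z = (0, 1), X = (2, -2).
1. U is the centroid of triangle ZTF ⇒ U = (1/3, 1/3)
line XU meets TF at E = (4/7, 0)
U = X + t·(E−X) with t = 7/6, so XU:UE = 7/6:-1/6

XU:UE = -7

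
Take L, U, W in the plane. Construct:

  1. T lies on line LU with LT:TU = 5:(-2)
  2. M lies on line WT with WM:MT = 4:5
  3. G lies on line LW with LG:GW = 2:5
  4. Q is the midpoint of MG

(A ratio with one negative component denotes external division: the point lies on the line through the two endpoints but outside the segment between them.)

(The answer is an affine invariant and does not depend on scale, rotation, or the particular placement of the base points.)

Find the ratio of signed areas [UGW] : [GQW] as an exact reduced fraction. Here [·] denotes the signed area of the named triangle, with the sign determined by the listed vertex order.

[UGW]:[GQW] = -27/10

Set L = (0, 0), U = (1, 0), W = (0, 1); any affine frame gives the same invariant.
1. T lies on line LU with LT:TU = 5:(-2) ⇒ T = (5/3, 0)
2. M lies on line WT with WM:MT = 4:5 ⇒ M = (20/27, 5/9)
3. G lies on line LW with LG:GW = 2:5 ⇒ G = (0, 2/7)
4. Q is the midpoint of MG ⇒ Q = (10/27, 53/126)
2·[UGW] = -5/7, 2·[GQW] = 50/189
[UGW]:[GQW] = -5/7:50/189 = -27/10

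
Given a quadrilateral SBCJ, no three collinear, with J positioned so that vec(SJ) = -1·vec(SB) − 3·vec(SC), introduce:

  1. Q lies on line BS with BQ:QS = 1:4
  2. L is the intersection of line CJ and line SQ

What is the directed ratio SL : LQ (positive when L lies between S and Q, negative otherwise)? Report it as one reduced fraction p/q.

Work in coordinates with S = (0, 0), B = (1, 0), C = (0, 1), J = (-1, -3).
1. Q lies on line BS with BQ:QS = 1:4 ⇒ Q = (4/5, 0)
2. L is the intersection of line CJ and line SQ ⇒ L = (-1/4, 0)
L = S + t·(Q−S) with t = -5/16, so SL:LQ = t:(1−t) = -5/16:21/16

SL:LQ = -5/21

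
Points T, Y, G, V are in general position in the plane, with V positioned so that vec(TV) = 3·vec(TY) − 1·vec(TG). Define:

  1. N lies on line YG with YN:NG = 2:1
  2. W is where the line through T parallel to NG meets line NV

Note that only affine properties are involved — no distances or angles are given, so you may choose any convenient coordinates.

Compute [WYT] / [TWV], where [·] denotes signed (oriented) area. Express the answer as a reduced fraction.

Choose coordinates T = (0, 0), Y = (1, 0), G = (0, 1), V = (3, -1).
1. N lies on line YG with YN:NG = 2:1 ⇒ N = (1/3, 2/3)
2. W is where the line through T parallel to NG meets line NV ⇒ W = (-7/3, 7/3)
2·[WYT] = -7/3, 2·[TWV] = -14/3
[WYT]:[TWV] = -7/3:-14/3 = 1/2

[WYT]:[TWV] = 1/2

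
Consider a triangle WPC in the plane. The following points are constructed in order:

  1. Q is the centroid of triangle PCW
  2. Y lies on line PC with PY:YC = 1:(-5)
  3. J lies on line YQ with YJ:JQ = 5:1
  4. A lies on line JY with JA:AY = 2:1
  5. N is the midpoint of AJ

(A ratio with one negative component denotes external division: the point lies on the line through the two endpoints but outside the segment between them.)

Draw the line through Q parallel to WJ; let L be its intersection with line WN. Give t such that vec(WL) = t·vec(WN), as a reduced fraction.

t = -3/5

Work in coordinates with W = (0, 0), P = (1, 0), C = (0, 1).
1. Q is the centroid of triangle PCW ⇒ Q = (1/3, 1/3)
2. Y lies on line PC with PY:YC = 1:(-5) ⇒ Y = (5/4, -1/4)
3. J lies on line YQ with YJ:JQ = 5:1 ⇒ J = (35/72, 17/72)
4. A lies on line JY with JA:AY = 2:1 ⇒ A = (215/216, -19/216)
5. N is the midpoint of AJ ⇒ N = (20/27, 2/27)
through Q parallel to WJ: direction (35/72, 17/72); meets WN at L = (-4/9, -2/45)
L = W + t·(N−W) with t = -3/5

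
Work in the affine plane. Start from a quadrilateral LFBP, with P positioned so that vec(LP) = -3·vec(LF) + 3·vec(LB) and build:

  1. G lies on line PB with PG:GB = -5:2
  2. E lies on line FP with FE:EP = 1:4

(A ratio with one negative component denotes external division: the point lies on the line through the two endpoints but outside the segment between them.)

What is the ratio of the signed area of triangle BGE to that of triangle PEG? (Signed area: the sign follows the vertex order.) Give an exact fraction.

[BGE]:[PEG] = -2/5

Set L = (0, 0), F = (1, 0), B = (0, 1), P = (-3, 3); any affine frame gives the same invariant.
1. G lies on line PB with PG:GB = -5:2 ⇒ G = (2, -1/3)
2. E lies on line FP with FE:EP = 1:4 ⇒ E = (1/5, 3/5)
2·[BGE] = -8/15, 2·[PEG] = 4/3
[BGE]:[PEG] = -8/15:4/3 = -2/5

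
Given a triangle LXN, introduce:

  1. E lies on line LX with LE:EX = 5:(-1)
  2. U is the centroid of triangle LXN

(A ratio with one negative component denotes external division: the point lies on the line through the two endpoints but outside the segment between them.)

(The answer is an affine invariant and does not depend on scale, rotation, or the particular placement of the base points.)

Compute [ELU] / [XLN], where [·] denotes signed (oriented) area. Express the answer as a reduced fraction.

[ELU]:[XLN] = 5/12

Assign L = (0, 0), X = (1, 0), N = (0, 1) — the answer is frame-independent, so this choice is without loss of generality.
1. E lies on line LX with LE:EX = 5:(-1) ⇒ E = (5/4, 0)
2. U is the centroid of triangle LXN ⇒ U = (1/3, 1/3)
2·[ELU] = -5/12, 2·[XLN] = -1
[ELU]:[XLN] = -5/12:-1 = 5/12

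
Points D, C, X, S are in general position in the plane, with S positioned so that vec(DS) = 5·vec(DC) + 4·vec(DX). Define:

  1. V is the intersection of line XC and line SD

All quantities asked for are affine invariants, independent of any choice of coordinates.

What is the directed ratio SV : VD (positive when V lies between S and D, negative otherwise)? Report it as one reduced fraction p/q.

Choose coordinates D = (0, 0), C = (1, 0), X = (0, 1), S = (5, 4).
1. V is the intersection of line XC and line SD ⇒ V = (5/9, 4/9)
V = S + t·(D−S) with t = 8/9, so SV:VD = t:(1−t) = 8/9:1/9

SV:VD = 8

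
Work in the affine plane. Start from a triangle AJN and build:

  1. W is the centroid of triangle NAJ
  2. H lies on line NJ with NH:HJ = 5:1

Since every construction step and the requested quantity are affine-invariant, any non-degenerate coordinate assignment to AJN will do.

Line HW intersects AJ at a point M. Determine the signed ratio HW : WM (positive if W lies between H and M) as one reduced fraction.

HW:WM = -1/2

Set A = (0, 0), J = (1, 0), N = (0, 1); any affine frame gives the same invariant.
1. W is the centroid of triangle NAJ ⇒ W = (1/3, 1/3)
2. H lies on line NJ with NH:HJ = 5:1 ⇒ H = (5/6, 1/6)
line HW meets AJ at M = (4/3, 0)
W = H + t·(M−H) with t = -1, so HW:WM = -1:2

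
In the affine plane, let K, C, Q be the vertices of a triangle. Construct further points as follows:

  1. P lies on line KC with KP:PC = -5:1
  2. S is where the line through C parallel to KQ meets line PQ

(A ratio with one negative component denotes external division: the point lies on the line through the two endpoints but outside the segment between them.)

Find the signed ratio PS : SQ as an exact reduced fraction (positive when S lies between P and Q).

PS:SQ = 1/4

Set K = (0, 0), C = (1, 0), Q = (0, 1); any affine frame gives the same invariant.
1. P lies on line KC with KP:PC = -5:1 ⇒ P = (5/4, 0)
2. S is where the line through C parallel to KQ meets line PQ ⇒ S = (1, 1/5)
S = P + t·(Q−P) with t = 1/5, so PS:SQ = t:(1−t) = 1/5:4/5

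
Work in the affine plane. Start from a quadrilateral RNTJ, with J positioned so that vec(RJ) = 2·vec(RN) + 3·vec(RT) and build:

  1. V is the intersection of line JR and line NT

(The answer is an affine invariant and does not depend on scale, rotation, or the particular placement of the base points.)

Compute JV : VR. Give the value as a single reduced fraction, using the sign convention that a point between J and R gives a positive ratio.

Set R = (0, 0), N = (1, 0), T = (0, 1), J = (2, 3); any affine frame gives the same invariant.
1. V is the intersection of line JR and line NT ⇒ V = (2/5, 3/5)
V = J + t·(R−J) with t = 4/5, so JV:VR = t:(1−t) = 4/5:1/5

JV:VR = 4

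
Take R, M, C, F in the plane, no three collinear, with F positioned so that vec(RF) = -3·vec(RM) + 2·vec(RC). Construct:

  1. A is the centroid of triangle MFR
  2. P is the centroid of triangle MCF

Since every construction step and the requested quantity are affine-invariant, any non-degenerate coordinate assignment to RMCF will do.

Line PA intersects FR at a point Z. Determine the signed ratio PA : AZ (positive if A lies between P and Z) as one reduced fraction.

Choose coordinates R = (0, 0), M = (1, 0), C = (0, 1), F = (-3, 2).
1. A is the centroid of triangle MFR ⇒ A = (-2/3, 2/3)
2. P is the centroid of triangle MCF ⇒ P = (-2/3, 1)
line PA meets FR at Z = (-2/3, 4/9)
A = P + t·(Z−P) with t = 3/5, so PA:AZ = 3/5:2/5

PA:AZ = 3/2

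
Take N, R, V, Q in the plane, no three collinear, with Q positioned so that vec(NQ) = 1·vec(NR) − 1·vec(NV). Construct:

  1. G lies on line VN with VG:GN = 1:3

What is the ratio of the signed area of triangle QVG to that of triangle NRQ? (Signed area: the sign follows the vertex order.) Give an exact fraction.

Assign N = (0, 0), R = (1, 0), V = (0, 1), Q = (1, -1) — the answer is frame-independent, so this choice is without loss of generality.
1. G lies on line VN with VG:GN = 1:3 ⇒ G = (0, 3/4)
2·[QVG] = 1/4, 2·[NRQ] = -1
[QVG]:[NRQ] = 1/4:-1 = -1/4

[QVG]:[NRQ] = -1/4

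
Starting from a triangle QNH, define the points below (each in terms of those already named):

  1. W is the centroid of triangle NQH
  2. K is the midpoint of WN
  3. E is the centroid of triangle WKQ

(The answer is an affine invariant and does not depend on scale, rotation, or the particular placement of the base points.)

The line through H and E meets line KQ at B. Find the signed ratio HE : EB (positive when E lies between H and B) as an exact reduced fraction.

HE:EB = 11

Set Q = (0, 0), N = (1, 0), H = (0, 1); any affine frame gives the same invariant.
1. W is the centroid of triangle NQH ⇒ W = (1/3, 1/3)
2. K is the midpoint of WN ⇒ K = (2/3, 1/6)
3. E is the centroid of triangle WKQ ⇒ E = (1/3, 1/6)
line HE meets KQ at B = (4/11, 1/11)
E = H + t·(B−H) with t = 11/12, so HE:EB = 11/12:1/12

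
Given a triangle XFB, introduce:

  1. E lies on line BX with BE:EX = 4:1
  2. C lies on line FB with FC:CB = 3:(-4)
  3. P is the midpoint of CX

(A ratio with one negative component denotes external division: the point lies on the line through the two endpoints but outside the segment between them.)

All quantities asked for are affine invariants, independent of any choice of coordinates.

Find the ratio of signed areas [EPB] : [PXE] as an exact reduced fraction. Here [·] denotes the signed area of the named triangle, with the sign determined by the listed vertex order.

[EPB]:[PXE] = -4

Assign X = (0, 0), F = (1, 0), B = (0, 1) — the answer is frame-independent, so this choice is without loss of generality.
1. E lies on line BX with BE:EX = 4:1 ⇒ E = (0, 1/5)
2. C lies on line FB with FC:CB = 3:(-4) ⇒ C = (4, -3)
3. P is the midpoint of CX ⇒ P = (2, -3/2)
2·[EPB] = 8/5, 2·[PXE] = -2/5
[EPB]:[PXE] = 8/5:-2/5 = -4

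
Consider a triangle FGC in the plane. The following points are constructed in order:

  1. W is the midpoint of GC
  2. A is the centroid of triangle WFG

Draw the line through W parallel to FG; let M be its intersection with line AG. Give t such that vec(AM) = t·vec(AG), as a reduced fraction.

t = -2

Choose coordinates F = (0, 0), G = (1, 0), C = (0, 1).
1. W is the midpoint of GC ⇒ W = (1/2, 1/2)
2. A is the centroid of triangle WFG ⇒ A = (1/2, 1/6)
through W parallel to FG: direction (1, 0); meets AG at M = (-1/2, 1/2)
M = A + t·(G−A) with t = -2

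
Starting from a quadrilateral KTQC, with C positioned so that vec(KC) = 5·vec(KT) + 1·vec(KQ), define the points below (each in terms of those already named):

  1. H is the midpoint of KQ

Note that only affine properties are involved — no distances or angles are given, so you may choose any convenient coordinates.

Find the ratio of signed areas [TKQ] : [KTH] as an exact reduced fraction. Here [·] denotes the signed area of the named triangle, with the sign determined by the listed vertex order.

[TKQ]:[KTH] = -2

Assign K = (0, 0), T = (1, 0), Q = (0, 1), C = (5, 1) — the answer is frame-independent, so this choice is without loss of generality.
1. H is the midpoint of KQ ⇒ H = (0, 1/2)
2·[TKQ] = -1, 2·[KTH] = 1/2
[TKQ]:[KTH] = -1:1/2 = -2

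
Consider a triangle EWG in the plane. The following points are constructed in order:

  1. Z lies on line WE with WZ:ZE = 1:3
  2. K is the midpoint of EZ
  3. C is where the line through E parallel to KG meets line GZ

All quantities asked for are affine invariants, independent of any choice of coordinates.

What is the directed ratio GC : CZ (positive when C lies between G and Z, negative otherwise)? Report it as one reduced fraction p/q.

GC:CZ = -1/2

Choose coordinates E = (0, 0), W = (1, 0), G = (0, 1).
1. Z lies on line WE with WZ:ZE = 1:3 ⇒ Z = (3/4, 0)
2. K is the midpoint of EZ ⇒ K = (3/8, 0)
3. C is where the line through E parallel to KG meets line GZ ⇒ C = (-3/4, 2)
C = G + t·(Z−G) with t = -1, so GC:CZ = t:(1−t) = -1:2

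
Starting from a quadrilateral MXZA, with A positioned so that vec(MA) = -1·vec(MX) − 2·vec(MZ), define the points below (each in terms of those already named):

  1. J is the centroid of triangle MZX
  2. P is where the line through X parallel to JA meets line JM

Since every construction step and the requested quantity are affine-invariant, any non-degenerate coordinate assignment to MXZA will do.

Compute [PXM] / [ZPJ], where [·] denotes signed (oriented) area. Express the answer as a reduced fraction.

Assign M = (0, 0), X = (1, 0), Z = (0, 1), A = (-1, -2) — the answer is frame-independent, so this choice is without loss of generality.
1. J is the centroid of triangle MZX ⇒ J = (1/3, 1/3)
2. P is where the line through X parallel to JA meets line JM ⇒ P = (7/3, 7/3)
2·[PXM] = -7/3, 2·[ZPJ] = -2
[PXM]:[ZPJ] = -7/3:-2 = 7/6

[PXM]:[ZPJ] = 7/6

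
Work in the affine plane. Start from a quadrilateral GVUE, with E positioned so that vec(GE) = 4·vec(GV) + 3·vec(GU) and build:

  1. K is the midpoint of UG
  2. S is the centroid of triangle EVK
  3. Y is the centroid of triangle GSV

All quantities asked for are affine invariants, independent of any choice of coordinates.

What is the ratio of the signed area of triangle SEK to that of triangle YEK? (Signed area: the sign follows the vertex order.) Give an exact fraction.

Choose coordinates G = (0, 0), V = (1, 0), U = (0, 1), E = (4, 3).
1. K is the midpoint of UG ⇒ K = (0, 1/2)
2. S is the centroid of triangle EVK ⇒ S = (5/3, 7/6)
3. Y is the centroid of triangle GSV ⇒ Y = (8/9, 7/18)
2·[SEK] = 3/2, 2·[YEK] = 8/3
[SEK]:[YEK] = 3/2:8/3 = 9/16

[SEK]:[YEK] = 9/16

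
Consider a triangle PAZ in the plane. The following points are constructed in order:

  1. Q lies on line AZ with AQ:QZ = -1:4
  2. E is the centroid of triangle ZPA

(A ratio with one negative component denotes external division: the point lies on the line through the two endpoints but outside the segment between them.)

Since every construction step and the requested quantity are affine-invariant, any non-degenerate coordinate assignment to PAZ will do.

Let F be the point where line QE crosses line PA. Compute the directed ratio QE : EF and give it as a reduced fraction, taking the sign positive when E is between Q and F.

Work in coordinates with P = (0, 0), A = (1, 0), Z = (0, 1).
1. Q lies on line AZ with AQ:QZ = -1:4 ⇒ Q = (4/3, -1/3)
2. E is the centroid of triangle ZPA ⇒ E = (1/3, 1/3)
line QE meets PA at F = (5/6, 0)
E = Q + t·(F−Q) with t = 2, so QE:EF = 2:-1

QE:EF = -2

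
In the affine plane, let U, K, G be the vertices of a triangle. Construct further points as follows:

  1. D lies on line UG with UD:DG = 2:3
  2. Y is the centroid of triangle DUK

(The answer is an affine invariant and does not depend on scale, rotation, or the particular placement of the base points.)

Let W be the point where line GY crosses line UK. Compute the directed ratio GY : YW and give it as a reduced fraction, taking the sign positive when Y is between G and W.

Set U = (0, 0), K = (1, 0), G = (0, 1); any affine frame gives the same invariant.
1. D lies on line UG with UD:DG = 2:3 ⇒ D = (0, 2/5)
2. Y is the centroid of triangle DUK ⇒ Y = (1/3, 2/15)
line GY meets UK at W = (5/13, 0)
Y = G + t·(W−G) with t = 13/15, so GY:YW = 13/15:2/15

GY:YW = 13/2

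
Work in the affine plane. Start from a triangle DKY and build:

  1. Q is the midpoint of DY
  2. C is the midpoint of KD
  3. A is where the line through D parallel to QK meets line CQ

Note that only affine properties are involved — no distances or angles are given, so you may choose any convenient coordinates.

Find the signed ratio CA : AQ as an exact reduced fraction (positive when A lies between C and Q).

Assign D = (0, 0), K = (1, 0), Y = (0, 1) — the answer is frame-independent, so this choice is without loss of generality.
1. Q is the midpoint of DY ⇒ Q = (0, 1/2)
2. C is the midpoint of KD ⇒ C = (1/2, 0)
3. A is where the line through D parallel to QK meets line CQ ⇒ A = (1, -1/2)
A = C + t·(Q−C) with t = -1, so CA:AQ = t:(1−t) = -1:2

CA:AQ = -1/2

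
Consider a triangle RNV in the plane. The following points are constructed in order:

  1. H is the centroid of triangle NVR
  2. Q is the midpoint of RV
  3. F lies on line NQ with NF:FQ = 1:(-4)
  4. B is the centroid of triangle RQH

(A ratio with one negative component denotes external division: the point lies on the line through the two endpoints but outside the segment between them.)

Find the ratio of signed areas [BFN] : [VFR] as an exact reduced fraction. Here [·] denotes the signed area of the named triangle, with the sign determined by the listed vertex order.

[BFN]:[VFR] = -1/24

Assign R = (0, 0), N = (1, 0), V = (0, 1) — the answer is frame-independent, so this choice is without loss of generality.
1. H is the centroid of triangle NVR ⇒ H = (1/3, 1/3)
2. Q is the midpoint of RV ⇒ Q = (0, 1/2)
3. F lies on line NQ with NF:FQ = 1:(-4) ⇒ F = (4/3, -1/6)
4. B is the centroid of triangle RQH ⇒ B = (1/9, 5/18)
2·[BFN] = 1/18, 2·[VFR] = -4/3
[BFN]:[VFR] = 1/18:-4/3 = -1/24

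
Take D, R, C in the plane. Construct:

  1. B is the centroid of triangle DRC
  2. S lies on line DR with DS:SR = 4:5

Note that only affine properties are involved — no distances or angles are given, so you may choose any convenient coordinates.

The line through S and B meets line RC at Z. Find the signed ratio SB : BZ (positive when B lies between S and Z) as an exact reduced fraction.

SB:BZ = 2/3

Work in coordinates with D = (0, 0), R = (1, 0), C = (0, 1).
1. B is the centroid of triangle DRC ⇒ B = (1/3, 1/3)
2. S lies on line DR with DS:SR = 4:5 ⇒ S = (4/9, 0)
line SB meets RC at Z = (1/6, 5/6)
B = S + t·(Z−S) with t = 2/5, so SB:BZ = 2/5:3/5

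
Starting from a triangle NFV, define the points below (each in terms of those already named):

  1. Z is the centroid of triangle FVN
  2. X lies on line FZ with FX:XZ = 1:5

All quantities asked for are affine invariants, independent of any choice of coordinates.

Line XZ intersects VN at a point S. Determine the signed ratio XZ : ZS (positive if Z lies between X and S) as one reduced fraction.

XZ:ZS = 5/3

Choose coordinates N = (0, 0), F = (1, 0), V = (0, 1).
1. Z is the centroid of triangle FVN ⇒ Z = (1/3, 1/3)
2. X lies on line FZ with FX:XZ = 1:5 ⇒ X = (8/9, 1/18)
line XZ meets VN at S = (0, 1/2)
Z = X + t·(S−X) with t = 5/8, so XZ:ZS = 5/8:3/8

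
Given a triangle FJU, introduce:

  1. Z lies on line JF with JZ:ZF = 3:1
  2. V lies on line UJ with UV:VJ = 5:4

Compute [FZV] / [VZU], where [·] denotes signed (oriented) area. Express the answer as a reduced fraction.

Assign F = (0, 0), J = (1, 0), U = (0, 1) — the answer is frame-independent, so this choice is without loss of generality.
1. Z lies on line JF with JZ:ZF = 3:1 ⇒ Z = (1/4, 0)
2. V lies on line UJ with UV:VJ = 5:4 ⇒ V = (5/9, 4/9)
2·[FZV] = 1/9, 2·[VZU] = -5/12
[FZV]:[VZU] = 1/9:-5/12 = -4/15

[FZV]:[VZU] = -4/15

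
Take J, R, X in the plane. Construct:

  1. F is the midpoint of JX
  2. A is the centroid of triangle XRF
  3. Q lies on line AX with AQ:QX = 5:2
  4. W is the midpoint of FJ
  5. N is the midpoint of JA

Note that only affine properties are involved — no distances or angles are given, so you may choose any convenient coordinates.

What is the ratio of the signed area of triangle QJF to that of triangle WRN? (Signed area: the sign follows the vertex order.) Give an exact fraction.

Choose coordinates J = (0, 0), R = (1, 0), X = (0, 1).
1. F is the midpoint of JX ⇒ F = (0, 1/2)
2. A is the centroid of triangle XRF ⇒ A = (1/3, 1/2)
3. Q lies on line AX with AQ:QX = 5:2 ⇒ Q = (2/21, 6/7)
4. W is the midpoint of FJ ⇒ W = (0, 1/4)
5. N is the midpoint of JA ⇒ N = (1/6, 1/4)
2·[QJF] = -1/21, 2·[WRN] = 1/24
[QJF]:[WRN] = -1/21:1/24 = -8/7

[QJF]:[WRN] = -8/7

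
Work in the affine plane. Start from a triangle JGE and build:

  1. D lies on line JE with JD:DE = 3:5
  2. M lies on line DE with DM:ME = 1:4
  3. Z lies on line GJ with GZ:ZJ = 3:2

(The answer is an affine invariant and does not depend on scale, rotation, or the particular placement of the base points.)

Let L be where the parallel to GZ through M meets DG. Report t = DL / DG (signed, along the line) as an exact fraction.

t = -1/3

Assign J = (0, 0), G = (1, 0), E = (0, 1) — the answer is frame-independent, so this choice is without loss of generality.
1. D lies on line JE with JD:DE = 3:5 ⇒ D = (0, 3/8)
2. M lies on line DE with DM:ME = 1:4 ⇒ M = (0, 1/2)
3. Z lies on line GJ with GZ:ZJ = 3:2 ⇒ Z = (2/5, 0)
through M parallel to GZ: direction (-3/5, 0); meets DG at L = (-1/3, 1/2)
L = D + t·(G−D) with t = -1/3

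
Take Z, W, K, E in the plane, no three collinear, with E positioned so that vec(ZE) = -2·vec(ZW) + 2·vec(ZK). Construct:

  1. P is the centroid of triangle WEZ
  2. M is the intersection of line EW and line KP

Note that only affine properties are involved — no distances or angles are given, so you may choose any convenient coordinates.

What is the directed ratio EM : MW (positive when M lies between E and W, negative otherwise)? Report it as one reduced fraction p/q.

Choose coordinates Z = (0, 0), W = (1, 0), K = (0, 1), E = (-2, 2).
1. P is the centroid of triangle WEZ ⇒ P = (-1/3, 2/3)
2. M is the intersection of line EW and line KP ⇒ M = (-1/5, 4/5)
M = E + t·(W−E) with t = 3/5, so EM:MW = t:(1−t) = 3/5:2/5

EM:MW = 3/2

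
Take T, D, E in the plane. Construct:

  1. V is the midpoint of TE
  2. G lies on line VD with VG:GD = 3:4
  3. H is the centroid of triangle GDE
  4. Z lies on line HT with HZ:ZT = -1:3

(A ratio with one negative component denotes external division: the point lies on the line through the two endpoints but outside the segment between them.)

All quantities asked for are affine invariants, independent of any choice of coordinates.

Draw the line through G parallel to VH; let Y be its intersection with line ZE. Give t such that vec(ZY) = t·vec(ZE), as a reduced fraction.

t = -8/5

Set T = (0, 0), D = (1, 0), E = (0, 1); any affine frame gives the same invariant.
1. V is the midpoint of TE ⇒ V = (0, 1/2)
2. G lies on line VD with VG:GD = 3:4 ⇒ G = (3/7, 2/7)
3. H is the centroid of triangle GDE ⇒ H = (10/21, 3/7)
4. Z lies on line HT with HZ:ZT = -1:3 ⇒ Z = (5/7, 9/14)
through G parallel to VH: direction (10/21, -1/14); meets ZE at Y = (13/7, 1/14)
Y = Z + t·(E−Z) with t = -8/5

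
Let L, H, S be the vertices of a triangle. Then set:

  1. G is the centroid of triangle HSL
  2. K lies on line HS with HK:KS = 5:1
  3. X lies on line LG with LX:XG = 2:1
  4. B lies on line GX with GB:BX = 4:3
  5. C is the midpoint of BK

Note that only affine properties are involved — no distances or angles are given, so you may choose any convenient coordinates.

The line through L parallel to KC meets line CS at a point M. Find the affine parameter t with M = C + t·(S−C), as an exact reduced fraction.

Assign L = (0, 0), H = (1, 0), S = (0, 1) — the answer is frame-independent, so this choice is without loss of generality.
1. G is the centroid of triangle HSL ⇒ G = (1/3, 1/3)
2. K lies on line HS with HK:KS = 5:1 ⇒ K = (1/6, 5/6)
3. X lies on line LG with LX:XG = 2:1 ⇒ X = (2/9, 2/9)
4. B lies on line GX with GB:BX = 4:3 ⇒ B = (17/63, 17/63)
5. C is the midpoint of BK ⇒ C = (55/252, 139/252)
through L parallel to KC: direction (13/252, -71/252); meets CS at M = (-715/2436, 3905/2436)
M = C + t·(S−C) with t = 68/29

t = 68/29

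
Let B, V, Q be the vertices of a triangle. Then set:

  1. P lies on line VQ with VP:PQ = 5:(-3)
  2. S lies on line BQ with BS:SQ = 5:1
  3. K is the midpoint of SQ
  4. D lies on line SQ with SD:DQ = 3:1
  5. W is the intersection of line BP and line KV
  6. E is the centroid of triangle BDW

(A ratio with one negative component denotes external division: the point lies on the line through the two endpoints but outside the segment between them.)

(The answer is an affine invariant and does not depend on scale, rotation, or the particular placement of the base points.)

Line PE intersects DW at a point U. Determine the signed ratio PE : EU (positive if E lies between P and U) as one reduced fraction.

Assign B = (0, 0), V = (1, 0), Q = (0, 1) — the answer is frame-independent, so this choice is without loss of generality.
1. P lies on line VQ with VP:PQ = 5:(-3) ⇒ P = (-3/2, 5/2)
2. S lies on line BQ with BS:SQ = 5:1 ⇒ S = (0, 5/6)
3. K is the midpoint of SQ ⇒ K = (0, 11/12)
4. D lies on line SQ with SD:DQ = 3:1 ⇒ D = (0, 23/24)
5. W is the intersection of line BP and line KV ⇒ W = (-11/9, 55/27)
6. E is the centroid of triangle BDW ⇒ E = (-11/27, 647/648)
line PE meets DW at U = (-352/333, 15115/7992)
E = P + t·(U−P) with t = 37/15, so PE:EU = 37/15:-22/15

PE:EU = -37/22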